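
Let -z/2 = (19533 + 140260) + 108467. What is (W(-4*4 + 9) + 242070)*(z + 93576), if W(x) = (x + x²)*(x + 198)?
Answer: -110776750848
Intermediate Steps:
z = -536520 (z = -2*((19533 + 140260) + 108467) = -2*(159793 + 108467) = -2*268260 = -536520)
W(x) = (198 + x)*(x + x²) (W(x) = (x + x²)*(198 + x) = (198 + x)*(x + x²))
(W(-4*4 + 9) + 242070)*(z + 93576) = ((-4*4 + 9)*(198 + (-4*4 + 9)² + 199*(-4*4 + 9)) + 242070)*(-536520 + 93576) = ((-16 + 9)*(198 + (-16 + 9)² + 199*(-16 + 9)) + 242070)*(-442944) = (-7*(198 + (-7)² + 199*(-7)) + 242070)*(-442944) = (-7*(198 + 49 - 1393) + 242070)*(-442944) = (-7*(-1146) + 242070)*(-442944) = (8022 + 242070)*(-442944) = 250092*(-442944) = -110776750848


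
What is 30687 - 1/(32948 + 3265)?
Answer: 1111268330/36213 ≈ 30687.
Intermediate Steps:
30687 - 1/(32948 + 3265) = 30687 - 1/36213 = 1111268330/36213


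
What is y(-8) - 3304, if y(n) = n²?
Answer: -3240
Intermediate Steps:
y(-8) - 3304 = (-8)² - 3304 = 64 - 3304 = -3240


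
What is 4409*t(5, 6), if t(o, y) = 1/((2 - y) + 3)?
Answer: -4409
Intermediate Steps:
t(o, y) = 1/(5 - y)
4409*t(5, 6) = 4409*(-1/(-5 + 6)) = 4409*(-1/1) = 4409*(-1*1) = 4409*(-1) = -4409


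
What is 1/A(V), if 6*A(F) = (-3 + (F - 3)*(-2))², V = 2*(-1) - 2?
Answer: 6/121 ≈ 0.049587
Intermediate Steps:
V = -4 (V = -2 - 2 = -4)
A(F) = (3 - 2*F)²/6 (A(F) = (-3 + (F - 3)*(-2))²/6 = (-3 + (-3 + F)*(-2))²/6 = (-3 + (6 - 2*F))²/6 = (3 - 2*F)²/6)
1/A(V) = 1/((-3 + 2*(-4))²/6) = 1/((-3 - 8)²/6) = 1/((⅙)*(-11)²) = 1/((⅙)*121) = 1/(121/6) = 6/121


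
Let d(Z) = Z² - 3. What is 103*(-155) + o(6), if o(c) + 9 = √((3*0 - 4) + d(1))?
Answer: -15974 + I*√6 ≈ -15974.0 + 2.4495*I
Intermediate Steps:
d(Z) = -3 + Z²
o(c) = -9 + I*√6 (o(c) = -9 + √((3*0 - 4) + (-3 + 1²)) = -9 + √((0 - 4) + (-3 + 1)) = -9 + √(-4 - 2) = -9 + √(-6) = -9 + I*√6)
103*(-155) + o(6) = 103*(-155) + (-9 + I*√6) = -15965 + (-9 + I*√6) = -15974 + I*√6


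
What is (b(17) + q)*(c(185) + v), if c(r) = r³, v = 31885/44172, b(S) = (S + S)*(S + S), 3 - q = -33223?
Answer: 4807988702679535/22086 ≈ 2.1769e+11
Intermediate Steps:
q = 33226 (q = 3 - 1*(-33223) = 3 + 33223 = 33226)
b(S) = 4*S² (b(S) = (2*S)*(2*S) = 4*S²)
v = 31885/44172 (v = 31885*(1/44172) = 31885/44172 ≈ 0.72184)
(b(17) + q)*(c(185) + v) = (4*17² + 33226)*(185³ + 31885/44172) = (4*289 + 33226)*(6331625 + 31885/44172) = (1156 + 33226)*(279680571385/44172) = 34382*(279680571385/44172) = 4807988702679535/22086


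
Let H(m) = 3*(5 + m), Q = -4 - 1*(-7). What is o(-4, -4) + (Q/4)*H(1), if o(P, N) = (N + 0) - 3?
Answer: 13/2 ≈ 6.5000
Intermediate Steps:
Q = 3 (Q = -4 + 7 = 3)
H(m) = 15 + 3*m
o(P, N) = -3 + N (o(P, N) = N - 3 = -3 + N)
o(-4, -4) + (Q/4)*H(1) = (-3 - 4) + (3/4)*(15 + 3*1) = -7 + (3*(¼))*(15 + 3) = -7 + (¾)*18 = -7 + 27/2 = 13/2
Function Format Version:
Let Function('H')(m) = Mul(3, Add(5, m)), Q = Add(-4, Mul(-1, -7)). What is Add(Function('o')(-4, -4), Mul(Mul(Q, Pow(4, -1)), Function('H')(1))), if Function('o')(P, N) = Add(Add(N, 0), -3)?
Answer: Rational(13, 2) ≈ 6.5000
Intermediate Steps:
Q = 3 (Q = Add(-4, 7) = 3)
Function('H')(m) = Add(15, Mul(3, m))
Function('o')(P, N) = Add(-3, N) (Function('o')(P, N) = Add(N, -3) = Add(-3, N))
Add(Function('o')(-4, -4), Mul(Mul(Q, Pow(4, -1)), Function('H')(1))) = Add(Add(-3, -4), Mul(Mul(3, Pow(4, -1)), Add(15, Mul(3, 1)))) = Add(-7, Mul(Mul(3, Rational(1, 4)), Add(15, 3))) = Add(-7, Mul(Rational(3, 4), 18)) = Add(-7, Rational(27, 2)) = Rational(13, 2)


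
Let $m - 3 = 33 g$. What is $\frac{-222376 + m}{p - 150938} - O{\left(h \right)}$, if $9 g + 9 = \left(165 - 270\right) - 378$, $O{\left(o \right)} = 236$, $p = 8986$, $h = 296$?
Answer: $- \frac{33276495}{141952} \approx -234.42$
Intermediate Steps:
$g = - \frac{164}{3}$ ($g = -1 + \frac{\left(165 - 270\right) - 378}{9} = -1 + \frac{-105 - 378}{9} = -1 + \frac{1}{9} \left(-483\right) = -1 - \frac{161}{3} = - \frac{164}{3} \approx -54.667$)
$m = -1801$ ($m = 3 + 33 \left(- \frac{164}{3}\right) = 3 - 1804 = -1801$)
$\frac{-222376 + m}{p - 150938} - O{\left(h \right)} = \frac{-222376 - 1801}{8986 - 150938} - 236 = - \frac{224177}{-141952} - 236 = \left(-224177\right) \left(- \frac{1}{141952}\right) - 236 = \frac{224177}{141952} - 236 = - \frac{33276495}{141952}$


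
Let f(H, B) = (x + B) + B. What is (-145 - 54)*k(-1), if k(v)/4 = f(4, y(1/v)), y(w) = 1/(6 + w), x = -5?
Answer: 18308/5 ≈ 3661.6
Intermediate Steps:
f(H, B) = -5 + 2*B (f(H, B) = (-5 + B) + B = -5 + 2*B)
k(v) = -20 + 8/(6 + 1/v) (k(v) = 4*(-5 + 2/(6 + 1/v)) = -20 + 8/(6 + 1/v))
(-145 - 54)*k(-1) = (-145 - 54)*(4*(-5 - 28*(-1))/(1 + 6*(-1))) = -796*(-5 + 28)/(1 - 6) = -796*23/(-5) = -796*(-1)*23/5 = -199*(-92/5) = 18308/5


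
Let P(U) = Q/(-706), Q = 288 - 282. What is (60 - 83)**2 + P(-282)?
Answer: 186734/353 ≈ 528.99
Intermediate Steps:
Q = 6
P(U) = -3/353 (P(U) = 6/(-706) = 6*(-1/706) = -3/353)
(60 - 83)**2 + P(-282) = (60 - 83)**2 - 3/353 = (-23)**2 - 3/353 = 529 - 3/353 = 186734/353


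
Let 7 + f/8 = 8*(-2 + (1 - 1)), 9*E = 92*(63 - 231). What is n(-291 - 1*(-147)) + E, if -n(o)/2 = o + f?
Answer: -3184/3 ≈ -1061.3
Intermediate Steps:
E = -5152/3 (E = (92*(63 - 231))/9 = (92*(-168))/9 = (1/9)*(-15456) = -5152/3 ≈ -1717.3)
f = -184 (f = -56 + 8*(8*(-2 + (1 - 1))) = -56 + 8*(8*(-2 + 0)) = -56 + 8*(8*(-2)) = -56 + 8*(-16) = -56 - 128 = -184)
n(o) = 368 - 2*o (n(o) = -2*(o - 184) = -2*(-184 + o) = 368 - 2*o)
n(-291 - 1*(-147)) + E = (368 - 2*(-291 - 1*(-147))) - 5152/3 = (368 - 2*(-291 + 147)) - 5152/3 = (368 - 2*(-144)) - 5152/3 = (368 + 288) - 5152/3 = 656 - 5152/3 = -3184/3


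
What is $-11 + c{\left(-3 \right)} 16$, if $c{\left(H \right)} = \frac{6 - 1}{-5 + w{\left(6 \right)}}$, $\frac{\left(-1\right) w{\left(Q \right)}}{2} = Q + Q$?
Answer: $- \frac{399}{29} \approx -13.759$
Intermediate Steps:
$w{\left(Q \right)} = - 4 Q$ ($w{\left(Q \right)} = - 2 \left(Q + Q\right) = - 2 \cdot 2 Q = - 4 Q$)
$c{\left(H \right)} = - \frac{5}{29}$ ($c{\left(H \right)} = \frac{6 - 1}{-5 - 24} = \frac{5}{-5 - 24} = \frac{5}{-29} = 5 \left(- \frac{1}{29}\right) = - \frac{5}{29}$)
$-11 + c{\left(-3 \right)} 16 = -11 - \frac{80}{29} = - \frac{399}{29}$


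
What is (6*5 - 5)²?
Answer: 625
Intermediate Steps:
(6*5 - 5)² = (30 - 5)² = 25² = 625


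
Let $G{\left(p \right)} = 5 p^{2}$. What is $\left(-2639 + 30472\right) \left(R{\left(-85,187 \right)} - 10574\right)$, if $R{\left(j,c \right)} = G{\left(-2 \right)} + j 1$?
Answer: $-296115287$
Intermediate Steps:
$R{\left(j,c \right)} = 20 + j$ ($R{\left(j,c \right)} = 5 \left(-2\right)^{2} + j 1 = 5 \cdot 4 + j = 20 + j$)
$\left(-2639 + 30472\right) \left(R{\left(-85,187 \right)} - 10574\right) = \left(-2639 + 30472\right) \left(\left(20 - 85\right) - 10574\right) = 27833 \left(-65 - 10574\right) = 27833 \left(-10639\right) = -296115287$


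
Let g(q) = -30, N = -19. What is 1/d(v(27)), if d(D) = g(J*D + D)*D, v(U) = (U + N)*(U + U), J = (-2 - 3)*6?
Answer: -1/12960 ≈ -7.7161e-5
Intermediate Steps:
J = -30 (J = -5*6 = -30)
v(U) = 2*U*(-19 + U) (v(U) = (U - 19)*(U + U) = (-19 + U)*(2*U) = 2*U*(-19 + U))
d(D) = -30*D
1/d(v(27)) = 1/(-60*27*(-19 + 27)) = 1/(-60*27*8) = 1/(-30*432) = 1/(-12960) = -1/12960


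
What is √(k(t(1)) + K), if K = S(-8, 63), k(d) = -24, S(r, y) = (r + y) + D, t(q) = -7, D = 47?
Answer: √78 ≈ 8.8318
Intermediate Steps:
S(r, y) = 47 + r + y (S(r, y) = (r + y) + 47 = 47 + r + y)
K = 102 (K = 47 - 8 + 63 = 102)
√(k(t(1)) + K) = √(-24 + 102) = √78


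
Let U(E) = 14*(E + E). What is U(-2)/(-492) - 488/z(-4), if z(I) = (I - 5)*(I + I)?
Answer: -2459/369 ≈ -6.6640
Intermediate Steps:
z(I) = 2*I*(-5 + I) (z(I) = (-5 + I)*(2*I) = 2*I*(-5 + I))
U(E) = 28*E (U(E) = 14*(2*E) = 28*E)
U(-2)/(-492) - 488/z(-4) = (28*(-2))/(-492) - 488*(-1/(8*(-5 - 4))) = -56*(-1/492) - 488/(2*(-4)*(-9)) = 14/123 - 488/72 = 14/123 - 488*1/72 = 14/123 - 61/9 = -2459/369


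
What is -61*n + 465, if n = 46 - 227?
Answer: 11506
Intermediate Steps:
n = -181
-61*n + 465 = -61*(-181) + 465 = 11041 + 465 = 11506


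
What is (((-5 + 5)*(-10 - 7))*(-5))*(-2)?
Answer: 0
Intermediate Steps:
(((-5 + 5)*(-10 - 7))*(-5))*(-2) = ((0*(-17))*(-5))*(-2) = (0*(-5))*(-2) = 0*(-2) = 0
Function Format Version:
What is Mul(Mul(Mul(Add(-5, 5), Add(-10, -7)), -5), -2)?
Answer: 0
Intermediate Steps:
Mul(Mul(Mul(Add(-5, 5), Add(-10, -7)), -5), -2) = Mul(Mul(Mul(0, -17), -5), -2) = Mul(Mul(0, -5), -2) = Mul(0, -2) = 0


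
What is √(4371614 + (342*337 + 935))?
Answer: √4487803 ≈ 2118.4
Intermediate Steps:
√(4371614 + (342*337 + 935)) = √(4371614 + (115254 + 935)) = √(4371614 + 116189) = √4487803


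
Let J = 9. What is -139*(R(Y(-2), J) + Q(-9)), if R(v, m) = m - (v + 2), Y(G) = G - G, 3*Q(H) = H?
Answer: -556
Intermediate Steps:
Q(H) = H/3
Y(G) = 0
R(v, m) = -2 + m - v (R(v, m) = m - (2 + v) = m + (-2 - v) = -2 + m - v)
-139*(R(Y(-2), J) + Q(-9)) = -139*((-2 + 9 - 1*0) + (1/3)*(-9)) = -139*((-2 + 9 + 0) - 3) = -139*(7 - 3) = -139*4 = -556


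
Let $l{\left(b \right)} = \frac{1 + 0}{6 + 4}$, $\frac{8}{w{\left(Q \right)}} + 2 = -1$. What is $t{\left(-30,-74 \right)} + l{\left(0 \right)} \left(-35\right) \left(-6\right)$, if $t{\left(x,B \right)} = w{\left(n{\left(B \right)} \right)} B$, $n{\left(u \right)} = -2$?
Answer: $\frac{655}{3} \approx 218.33$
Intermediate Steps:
$w{\left(Q \right)} = - \frac{8}{3}$ ($w{\left(Q \right)} = \frac{8}{-2 - 1} = \frac{8}{-3} = 8 \left(- \frac{1}{3}\right) = - \frac{8}{3}$)
$l{\left(b \right)} = \frac{1}{10}$ ($l{\left(b \right)} = 1 \cdot \frac{1}{10} = \frac{1}{10}$)
$t{\left(x,B \right)} = - \frac{8 B}{3}$
$t{\left(-30,-74 \right)} + l{\left(0 \right)} \left(-35\right) \left(-6\right) = \left(- \frac{8}{3}\right) \left(-74\right) + \frac{1}{10} \left(-35\right) \left(-6\right) = \frac{592}{3} - -21 = \frac{592}{3} + 21 = \frac{655}{3}$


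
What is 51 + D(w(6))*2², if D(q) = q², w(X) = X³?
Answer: 186675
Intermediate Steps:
51 + D(w(6))*2² = 51 + (6³)²*2² = 51 + 216²*4 = 51 + 46656*4 = 51 + 186624 = 186675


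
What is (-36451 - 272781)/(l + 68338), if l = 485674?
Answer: -77308/138503 ≈ -0.55817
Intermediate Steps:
(-36451 - 272781)/(l + 68338) = (-36451 - 272781)/(485674 + 68338) = -309232/554012 = -309232*1/554012 = -77308/138503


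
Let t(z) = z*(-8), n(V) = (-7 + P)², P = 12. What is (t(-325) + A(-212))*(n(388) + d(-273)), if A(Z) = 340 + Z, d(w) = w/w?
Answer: 70928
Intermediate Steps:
d(w) = 1
n(V) = 25 (n(V) = (-7 + 12)² = 5² = 25)
t(z) = -8*z
(t(-325) + A(-212))*(n(388) + d(-273)) = (-8*(-325) + (340 - 212))*(25 + 1) = (2600 + 128)*26 = 2728*26 = 70928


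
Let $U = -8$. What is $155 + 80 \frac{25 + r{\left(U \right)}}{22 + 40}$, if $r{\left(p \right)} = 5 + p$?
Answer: $\frac{5685}{31} \approx 183.39$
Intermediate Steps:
$155 + 80 \frac{25 + r{\left(U \right)}}{22 + 40} = 155 + 80 \frac{25 + \left(5 - 8\right)}{22 + 40} = 155 + 80 \frac{25 - 3}{62} = 155 + 80 \cdot 22 \cdot \frac{1}{62} = 155 + 80 \cdot \frac{11}{31} = 155 + \frac{880}{31} = \frac{5685}{31}$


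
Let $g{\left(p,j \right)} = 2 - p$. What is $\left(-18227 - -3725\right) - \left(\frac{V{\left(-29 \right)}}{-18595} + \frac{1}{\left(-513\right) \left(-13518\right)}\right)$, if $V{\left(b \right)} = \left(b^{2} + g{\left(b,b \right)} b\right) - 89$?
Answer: $- \frac{1870053913766953}{128951378730} \approx -14502.0$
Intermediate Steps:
$V{\left(b \right)} = -89 + b^{2} + b \left(2 - b\right)$ ($V{\left(b \right)} = \left(b^{2} + \left(2 - b\right) b\right) - 89 = \left(b^{2} + b \left(2 - b\right)\right) - 89 = -89 + b^{2} + b \left(2 - b\right)$)
$\left(-18227 - -3725\right) - \left(\frac{V{\left(-29 \right)}}{-18595} + \frac{1}{\left(-513\right) \left(-13518\right)}\right) = \left(-18227 - -3725\right) - \left(\frac{-89 + 2 \left(-29\right)}{-18595} + \frac{1}{\left(-513\right) \left(-13518\right)}\right) = \left(-18227 + 3725\right) - \left(\left(-89 - 58\right) \left(- \frac{1}{18595}\right) - - \frac{1}{6934734}\right) = -14502 - \left(\left(-147\right) \left(- \frac{1}{18595}\right) + \frac{1}{6934734}\right) = -14502 - \left(\frac{147}{18595} + \frac{1}{6934734}\right) = -14502 - \frac{1019424493}{128951378730} = - \frac{1870053913766953}{128951378730}$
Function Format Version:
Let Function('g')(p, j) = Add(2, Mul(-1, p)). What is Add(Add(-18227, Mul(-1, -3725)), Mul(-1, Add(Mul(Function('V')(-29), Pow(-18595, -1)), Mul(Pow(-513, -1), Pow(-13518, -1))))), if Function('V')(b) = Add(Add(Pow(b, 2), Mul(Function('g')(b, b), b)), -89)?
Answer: Rational(-1870053913766953, 128951378730) ≈ -14502.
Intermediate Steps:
Function('V')(b) = Add(-89, Pow(b, 2), Mul(b, Add(2, Mul(-1, b)))) (Function('V')(b) = Add(Add(Pow(b, 2), Mul(Add(2, Mul(-1, b)), b)), -89) = Add(Add(Pow(b, 2), Mul(b, Add(2, Mul(-1, b)))), -89) = Add(-89, Pow(b, 2), Mul(b, Add(2, Mul(-1, b)))))
Add(Add(-18227, Mul(-1, -3725)), Mul(-1, Add(Mul(Function('V')(-29), Pow(-18595, -1)), Mul(Pow(-513, -1), Pow(-13518, -1))))) = Add(Add(-18227, Mul(-1, -3725)), Mul(-1, Add(Mul(Add(-89, Mul(2, -29)), Pow(-18595, -1)), Mul(Pow(-513, -1), Pow(-13518, -1))))) = Add(Add(-18227, 3725), Mul(-1, Add(Mul(Add(-89, -58), Rational(-1, 18595)), Mul(Rational(-1, 513), Rational(-1, 13518))))) = Add(-14502, Mul(-1, Add(Mul(-147, Rational(-1, 18595)), Rational(1, 6934734)))) = Add(-14502, Mul(-1, Add(Rational(147, 18595), Rational(1, 6934734)))) = Add(-14502, Mul(-1, Rational(1019424493, 128951378730))) = Add(-14502, Rational(-1019424493, 128951378730)) = Rational(-1870053913766953, 128951378730)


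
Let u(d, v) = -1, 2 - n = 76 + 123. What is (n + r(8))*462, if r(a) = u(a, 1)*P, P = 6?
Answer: -93786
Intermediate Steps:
n = -197 (n = 2 - (76 + 123) = 2 - 1*199 = 2 - 199 = -197)
r(a) = -6 (r(a) = -1*6 = -6)
(n + r(8))*462 = (-197 - 6)*462 = -203*462 = -93786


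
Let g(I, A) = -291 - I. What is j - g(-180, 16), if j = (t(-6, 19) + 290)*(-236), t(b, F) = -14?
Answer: -65025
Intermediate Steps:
j = -65136 (j = (-14 + 290)*(-236) = 276*(-236) = -65136)
j - g(-180, 16) = -65136 - (-291 - 1*(-180)) = -65136 - (-291 + 180) = -65136 - 1*(-111) = -65136 + 111 = -65025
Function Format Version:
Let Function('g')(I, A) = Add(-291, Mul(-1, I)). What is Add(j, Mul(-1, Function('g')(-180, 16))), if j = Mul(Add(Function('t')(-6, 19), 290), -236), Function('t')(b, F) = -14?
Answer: -65025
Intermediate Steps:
j = -65136 (j = Mul(Add(-14, 290), -236) = Mul(276, -236) = -65136)
Add(j, Mul(-1, Function('g')(-180, 16))) = Add(-65136, Mul(-1, Add(-291, Mul(-1, -180)))) = Add(-65136, Mul(-1, Add(-291, 180))) = Add(-65136, Mul(-1, -111)) = Add(-65136, 111) = -65025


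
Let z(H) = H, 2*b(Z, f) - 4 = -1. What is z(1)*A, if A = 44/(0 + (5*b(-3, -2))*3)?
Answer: 88/45 ≈ 1.9556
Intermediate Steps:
b(Z, f) = 3/2 (b(Z, f) = 2 + (½)*(-1) = 2 - ½ = 3/2)
A = 88/45 (A = 44/(0 + (5*(3/2))*3) = 44/(0 + (15/2)*3) = 44/(0 + 45/2) = 44/(45/2) = 44*(2/45) = 88/45 ≈ 1.9556)
z(1)*A = 1*(88/45) = 88/45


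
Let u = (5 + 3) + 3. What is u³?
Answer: 1331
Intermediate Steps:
u = 11 (u = 8 + 3 = 11)
u³ = 11³ = 1331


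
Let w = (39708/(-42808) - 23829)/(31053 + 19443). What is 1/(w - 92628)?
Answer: -180136064/16685728345487 ≈ -1.0796e-5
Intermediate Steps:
w = -85009295/180136064 (w = (39708*(-1/42808) - 23829)/50496 = (-9927/10702 - 23829)*(1/50496) = -255027885/10702*1/50496 = -85009295/180136064 ≈ -0.47192)
1/(w - 92628) = 1/(-85009295/180136064 - 92628) = 1/(-16685728345487/180136064) = -180136064/16685728345487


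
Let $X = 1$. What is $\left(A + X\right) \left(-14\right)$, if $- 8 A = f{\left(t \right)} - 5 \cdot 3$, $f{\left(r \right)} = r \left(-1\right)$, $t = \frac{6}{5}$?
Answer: $- \frac{847}{20} \approx -42.35$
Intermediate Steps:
$t = \frac{6}{5}$ ($t = 6 \cdot \frac{1}{5} = \frac{6}{5} \approx 1.2$)
$f{\left(r \right)} = - r$
$A = \frac{81}{40}$ ($A = - \frac{\left(-1\right) \frac{6}{5} - 5 \cdot 3}{8} = - \frac{- \frac{6}{5} - 15}{8} = \left(- \frac{1}{8}\right) \left(- \frac{81}{5}\right) = \frac{81}{40} \approx 2.025$)
$\left(A + X\right) \left(-14\right) = \left(\frac{81}{40} + 1\right) \left(-14\right) = \frac{121}{40} \left(-14\right) = - \frac{847}{20}$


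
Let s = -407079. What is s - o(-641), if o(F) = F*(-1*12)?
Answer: -414771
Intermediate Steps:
o(F) = -12*F (o(F) = F*(-12) = -12*F)
s - o(-641) = -407079 - (-12)*(-641) = -407079 - 1*7692 = -407079 - 7692 = -414771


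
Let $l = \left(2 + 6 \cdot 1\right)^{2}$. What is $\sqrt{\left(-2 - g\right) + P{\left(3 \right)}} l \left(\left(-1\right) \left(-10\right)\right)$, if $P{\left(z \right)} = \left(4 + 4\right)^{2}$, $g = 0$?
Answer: $640 \sqrt{62} \approx 5039.4$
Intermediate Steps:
$P{\left(z \right)} = 64$ ($P{\left(z \right)} = 8^{2} = 64$)
$l = 64$ ($l = \left(2 + 6\right)^{2} = 8^{2} = 64$)
$\sqrt{\left(-2 - g\right) + P{\left(3 \right)}} l \left(\left(-1\right) \left(-10\right)\right) = \sqrt{\left(-2 - 0\right) + 64} \cdot 64 \left(\left(-1\right) \left(-10\right)\right) = \sqrt{\left(-2 + 0\right) + 64} \cdot 64 \cdot 10 = \sqrt{-2 + 64} \cdot 64 \cdot 10 = \sqrt{62} \cdot 64 \cdot 10 = 64 \sqrt{62} \cdot 10 = 640 \sqrt{62}$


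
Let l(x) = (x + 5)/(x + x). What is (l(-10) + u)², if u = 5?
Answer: 441/16 ≈ 27.563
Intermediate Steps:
l(x) = (5 + x)/(2*x) (l(x) = (5 + x)/((2*x)) = (5 + x)*(1/(2*x)) = (5 + x)/(2*x))
(l(-10) + u)² = ((½)*(5 - 10)/(-10) + 5)² = ((½)*(-⅒)*(-5) + 5)² = (¼ + 5)² = (21/4)² = 441/16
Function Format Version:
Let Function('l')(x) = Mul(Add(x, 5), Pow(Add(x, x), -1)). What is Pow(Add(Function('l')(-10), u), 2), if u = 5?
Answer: Rational(441, 16) ≈ 27.563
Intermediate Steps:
Function('l')(x) = Mul(Rational(1, 2), Pow(x, -1), Add(5, x)) (Function('l')(x) = Mul(Add(5, x), Pow(Mul(2, x), -1)) = Mul(Add(5, x), Mul(Rational(1, 2), Pow(x, -1))) = Mul(Rational(1, 2), Pow(x, -1), Add(5, x)))
Pow(Add(Function('l')(-10), u), 2) = Pow(Add(Mul(Rational(1, 2), Pow(-10, -1), Add(5, -10)), 5), 2) = Pow(Add(Mul(Rational(1, 2), Rational(-1, 10), -5), 5), 2) = Pow(Add(Rational(1, 4), 5), 2) = Pow(Rational(21, 4), 2) = Rational(441, 16)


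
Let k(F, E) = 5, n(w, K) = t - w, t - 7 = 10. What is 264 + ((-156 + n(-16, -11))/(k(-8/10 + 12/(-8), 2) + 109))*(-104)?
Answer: 7148/19 ≈ 376.21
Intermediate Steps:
t = 17 (t = 7 + 10 = 17)
n(w, K) = 17 - w
264 + ((-156 + n(-16, -11))/(k(-8/10 + 12/(-8), 2) + 109))*(-104) = 264 + ((-156 + (17 - 1*(-16)))/(5 + 109))*(-104) = 264 + ((-156 + (17 + 16))/114)*(-104) = 264 + ((-156 + 33)*(1/114))*(-104) = 264 - 123*1/114*(-104) = 264 - 41/38*(-104) = 264 + 2132/19 = 7148/19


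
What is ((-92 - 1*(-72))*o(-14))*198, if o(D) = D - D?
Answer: 0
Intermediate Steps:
o(D) = 0
((-92 - 1*(-72))*o(-14))*198 = ((-92 - 1*(-72))*0)*198 = ((-92 + 72)*0)*198 = -20*0*198 = 0*198 = 0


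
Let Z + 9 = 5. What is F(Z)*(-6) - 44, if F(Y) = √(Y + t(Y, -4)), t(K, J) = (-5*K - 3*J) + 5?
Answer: -44 - 6*√33 ≈ -78.467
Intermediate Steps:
Z = -4 (Z = -9 + 5 = -4)
t(K, J) = 5 - 5*K - 3*J
F(Y) = √(17 - 4*Y) (F(Y) = √(Y + (5 - 5*Y - 3*(-4))) = √(Y + (5 - 5*Y + 12)) = √(Y + (17 - 5*Y)) = √(17 - 4*Y))
F(Z)*(-6) - 44 = √(17 - 4*(-4))*(-6) - 44 = √(17 + 16)*(-6) - 44 = √33*(-6) - 44 = -6*√33 - 44 = -44 - 6*√33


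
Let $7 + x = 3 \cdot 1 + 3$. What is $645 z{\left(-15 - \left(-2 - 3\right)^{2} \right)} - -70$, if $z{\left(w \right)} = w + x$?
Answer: $-26375$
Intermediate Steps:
$x = -1$ ($x = -7 + \left(3 \cdot 1 + 3\right) = -7 + \left(3 + 3\right) = -7 + 6 = -1$)
$z{\left(w \right)} = -1 + w$ ($z{\left(w \right)} = w - 1 = -1 + w$)
$645 z{\left(-15 - \left(-2 - 3\right)^{2} \right)} - -70 = 645 \left(-1 - \left(15 + \left(-2 - 3\right)^{2}\right)\right) - -70 = 645 \left(-1 - 40\right) + 70 = 645 \left(-41\right) + 70 = -26445 + 70 = -26375$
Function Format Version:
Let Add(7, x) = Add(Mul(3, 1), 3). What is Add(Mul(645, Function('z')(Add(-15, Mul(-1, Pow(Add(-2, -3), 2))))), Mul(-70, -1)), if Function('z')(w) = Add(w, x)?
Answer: -26375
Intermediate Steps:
x = -1 (x = Add(-7, Add(Mul(3, 1), 3)) = Add(-7, Add(3, 3)) = Add(-7, 6) = -1)
Function('z')(w) = Add(-1, w) (Function('z')(w) = Add(w, -1) = Add(-1, w))
Add(Mul(645, Function('z')(Add(-15, Mul(-1, Pow(Add(-2, -3), 2))))), Mul(-70, -1)) = Add(Mul(645, Add(-1, Add(-15, Mul(-1, Pow(Add(-2, -3), 2))))), Mul(-70, -1)) = Add(Mul(645, Add(-1, Add(-15, Mul(-1, Pow(-5, 2))))), 70) = Add(Mul(645, Add(-1, Add(-15, Mul(-1, 25)))), 70) = Add(Mul(645, Add(-1, Add(-15, -25))), 70) = Add(Mul(645, Add(-1, -40)), 70) = Add(Mul(645, -41), 70) = Add(-26445, 70) = -26375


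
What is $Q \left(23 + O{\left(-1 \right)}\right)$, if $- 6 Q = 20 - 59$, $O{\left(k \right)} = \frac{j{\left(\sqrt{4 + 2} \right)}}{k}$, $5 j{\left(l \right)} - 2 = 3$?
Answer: $143$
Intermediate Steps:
$j{\left(l \right)} = 1$ ($j{\left(l \right)} = \frac{2}{5} + \frac{1}{5} \cdot 3 = \frac{2}{5} + \frac{3}{5} = 1$)
$O{\left(k \right)} = \frac{1}{k}$ ($O{\left(k \right)} = 1 \frac{1}{k} = \frac{1}{k}$)
$Q = \frac{13}{2}$ ($Q = - \frac{20 - 59}{6} = \left(- \frac{1}{6}\right) \left(-39\right) = \frac{13}{2} \approx 6.5$)
$Q \left(23 + O{\left(-1 \right)}\right) = \frac{13 \left(23 + \frac{1}{-1}\right)}{2} = \frac{13 \left(23 - 1\right)}{2} = \frac{13}{2} \cdot 22 = 143$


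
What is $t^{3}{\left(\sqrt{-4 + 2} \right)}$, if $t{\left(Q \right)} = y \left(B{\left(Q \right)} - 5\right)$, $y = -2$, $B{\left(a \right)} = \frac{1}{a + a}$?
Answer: $\frac{\left(20 + i \sqrt{2}\right)^{3}}{8} \approx 985.0 + 211.78 i$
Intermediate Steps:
$B{\left(a \right)} = \frac{1}{2 a}$
$t{\left(Q \right)} = 10 - \frac{1}{Q}$ ($t{\left(Q \right)} = - 2 \left(\frac{1}{2 Q} - 5\right) = - 2 \left(-5 + \frac{1}{2 Q}\right) = 10 - \frac{1}{Q}$)
$t^{3}{\left(\sqrt{-4 + 2} \right)} = \left(10 - \frac{1}{\sqrt{-4 + 2}}\right)^{3} = \left(10 - \frac{1}{\sqrt{-2}}\right)^{3} = \left(10 - \frac{1}{i \sqrt{2}}\right)^{3} = \left(10 - - \frac{i \sqrt{2}}{2}\right)^{3} = \left(10 + \frac{i \sqrt{2}}{2}\right)^{3}$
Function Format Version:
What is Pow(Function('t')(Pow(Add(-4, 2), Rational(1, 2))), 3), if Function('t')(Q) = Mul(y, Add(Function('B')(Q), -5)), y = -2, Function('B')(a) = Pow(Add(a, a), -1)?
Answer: Mul(Rational(1, 8), Pow(Add(20, Mul(I, Pow(2, Rational(1, 2)))), 3)) ≈ Add(985.00, Mul(211.78, I))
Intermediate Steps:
Function('B')(a) = Mul(Rational(1, 2), Pow(a, -1)) (Function('B')(a) = Pow(Mul(2, a), -1) = Mul(Rational(1, 2), Pow(a, -1)))
Function('t')(Q) = Add(10, Mul(-1, Pow(Q, -1))) (Function('t')(Q) = Mul(-2, Add(Mul(Rational(1, 2), Pow(Q, -1)), -5)) = Mul(-2, Add(-5, Mul(Rational(1, 2), Pow(Q, -1)))) = Add(10, Mul(-1, Pow(Q, -1))))
Pow(Function('t')(Pow(Add(-4, 2), Rational(1, 2))), 3) = Pow(Add(10, Mul(-1, Pow(Pow(Add(-4, 2), Rational(1, 2)), -1))), 3) = Pow(Add(10, Mul(-1, Pow(Pow(-2, Rational(1, 2)), -1))), 3) = Pow(Add(10, Mul(-1, Pow(Mul(I, Pow(2, Rational(1, 2))), -1))), 3) = Pow(Add(10, Mul(-1, Mul(Rational(-1, 2), I, Pow(2, Rational(1, 2))))), 3) = Pow(Add(10, Mul(Rational(1, 2), I, Pow(2, Rational(1, 2)))), 3)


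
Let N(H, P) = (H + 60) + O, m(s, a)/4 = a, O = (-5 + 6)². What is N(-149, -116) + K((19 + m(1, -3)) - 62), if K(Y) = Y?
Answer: -143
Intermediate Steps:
O = 1 (O = 1² = 1)
m(s, a) = 4*a
N(H, P) = 61 + H (N(H, P) = (H + 60) + 1 = (60 + H) + 1 = 61 + H)
N(-149, -116) + K((19 + m(1, -3)) - 62) = (61 - 149) + ((19 + 4*(-3)) - 62) = -88 + ((19 - 12) - 62) = -88 + (7 - 62) = -88 - 55 = -143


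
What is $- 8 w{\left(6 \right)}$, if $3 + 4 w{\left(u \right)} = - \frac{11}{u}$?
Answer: $\frac{29}{3} \approx 9.6667$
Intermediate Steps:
$w{\left(u \right)} = - \frac{3}{4} - \frac{11}{4 u}$ ($w{\left(u \right)} = - \frac{3}{4} + \frac{\left(-11\right) \frac{1}{u}}{4} = - \frac{3}{4} - \frac{11}{4 u}$)
$- 8 w{\left(6 \right)} = - 8 \frac{-11 - 18}{4 \cdot 6} = - 8 \cdot \frac{1}{4} \cdot \frac{1}{6} \left(-11 - 18\right) = - 8 \cdot \frac{1}{4} \cdot \frac{1}{6} \left(-29\right) = \left(-8\right) \left(- \frac{29}{24}\right) = \frac{29}{3}$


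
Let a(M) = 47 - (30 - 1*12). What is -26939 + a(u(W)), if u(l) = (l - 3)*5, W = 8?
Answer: -26910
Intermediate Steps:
u(l) = -15 + 5*l (u(l) = (-3 + l)*5 = -15 + 5*l)
a(M) = 29 (a(M) = 47 - (30 - 12) = 47 - 1*18 = 47 - 18 = 29)
-26939 + a(u(W)) = -26939 + 29 = -26910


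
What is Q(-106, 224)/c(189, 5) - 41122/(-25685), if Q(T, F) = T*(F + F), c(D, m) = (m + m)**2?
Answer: -60780854/128425 ≈ -473.28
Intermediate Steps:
c(D, m) = 4*m**2 (c(D, m) = (2*m)**2 = 4*m**2)
Q(T, F) = 2*F*T (Q(T, F) = T*(2*F) = 2*F*T)
Q(-106, 224)/c(189, 5) - 41122/(-25685) = (2*224*(-106))/((4*5**2)) - 41122/(-25685) = -47488/(4*25) - 41122*(-1/25685) = -47488/100 + 41122/25685 = -47488*1/100 + 41122/25685 = -11872/25 + 41122/25685 = -60780854/128425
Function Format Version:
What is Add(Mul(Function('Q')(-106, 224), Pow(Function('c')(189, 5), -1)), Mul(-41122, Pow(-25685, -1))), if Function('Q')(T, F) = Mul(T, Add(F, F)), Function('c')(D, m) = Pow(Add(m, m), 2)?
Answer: Rational(-60780854, 128425) ≈ -473.28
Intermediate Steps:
Function('c')(D, m) = Mul(4, Pow(m, 2)) (Function('c')(D, m) = Pow(Mul(2, m), 2) = Mul(4, Pow(m, 2)))
Function('Q')(T, F) = Mul(2, F, T) (Function('Q')(T, F) = Mul(T, Mul(2, F)) = Mul(2, F, T))
Add(Mul(Function('Q')(-106, 224), Pow(Function('c')(189, 5), -1)), Mul(-41122, Pow(-25685, -1))) = Add(Mul(Mul(2, 224, -106), Pow(Mul(4, Pow(5, 2)), -1)), Mul(-41122, Pow(-25685, -1))) = Add(Mul(-47488, Pow(Mul(4, 25), -1)), Mul(-41122, Rational(-1, 25685))) = Add(Mul(-47488, Pow(100, -1)), Rational(41122, 25685)) = Add(Mul(-47488, Rational(1, 100)), Rational(41122, 25685)) = Add(Rational(-11872, 25), Rational(41122, 25685)) = Rational(-60780854, 128425)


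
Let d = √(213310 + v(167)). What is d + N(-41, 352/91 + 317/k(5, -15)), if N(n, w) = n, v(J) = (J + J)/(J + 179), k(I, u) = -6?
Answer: -41 + √6384183881/173 ≈ 420.86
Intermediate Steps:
v(J) = 2*J/(179 + J) (v(J) = (2*J)/(179 + J) = 2*J/(179 + J))
d = √6384183881/173 (d = √(213310 + 2*167/(179 + 167)) = √(213310 + 2*167/346) = √(213310 + 2*167*(1/346)) = √(213310 + 167/173) = √(36902797/173) = √6384183881/173 ≈ 461.86)
d + N(-41, 352/91 + 317/k(5, -15)) = √6384183881/173 - 41 = -41 + √6384183881/173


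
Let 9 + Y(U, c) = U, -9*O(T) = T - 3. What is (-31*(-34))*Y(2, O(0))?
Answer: -7378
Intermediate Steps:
O(T) = ⅓ - T/9 (O(T) = -(T - 3)/9 = -(-3 + T)/9 = ⅓ - T/9)
Y(U, c) = -9 + U
(-31*(-34))*Y(2, O(0)) = (-31*(-34))*(-9 + 2) = 1054*(-7) = -7378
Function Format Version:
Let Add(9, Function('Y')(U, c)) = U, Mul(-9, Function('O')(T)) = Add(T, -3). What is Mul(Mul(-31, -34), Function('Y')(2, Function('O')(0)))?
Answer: -7378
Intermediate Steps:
Function('O')(T) = Add(Rational(1, 3), Mul(Rational(-1, 9), T)) (Function('O')(T) = Mul(Rational(-1, 9), Add(T, -3)) = Mul(Rational(-1, 9), Add(-3, T)) = Add(Rational(1, 3), Mul(Rational(-1, 9), T)))
Function('Y')(U, c) = Add(-9, U)
Mul(Mul(-31, -34), Function('Y')(2, Function('O')(0))) = Mul(Mul(-31, -34), Add(-9, 2)) = Mul(1054, -7) = -7378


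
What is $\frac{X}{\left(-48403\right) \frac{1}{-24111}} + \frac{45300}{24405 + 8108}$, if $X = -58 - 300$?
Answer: $- \frac{278451041694}{1573726739} \approx -176.94$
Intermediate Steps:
$X = -358$ ($X = -58 - 300 = -358$)
$\frac{X}{\left(-48403\right) \frac{1}{-24111}} + \frac{45300}{24405 + 8108} = - \frac{358}{\left(-48403\right) \frac{1}{-24111}} + \frac{45300}{24405 + 8108} = - \frac{358}{\left(-48403\right) \left(- \frac{1}{24111}\right)} + \frac{45300}{32513} = - \frac{358}{\frac{48403}{24111}} + 45300 \cdot \frac{1}{32513} = \left(-358\right) \frac{24111}{48403} + \frac{45300}{32513} = - \frac{8631738}{48403} + \frac{45300}{32513} = - \frac{278451041694}{1573726739}$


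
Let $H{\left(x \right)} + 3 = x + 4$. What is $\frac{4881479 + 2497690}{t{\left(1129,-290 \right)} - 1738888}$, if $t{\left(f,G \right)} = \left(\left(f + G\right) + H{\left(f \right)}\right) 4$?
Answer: $- \frac{2459723}{577004} \approx -4.2629$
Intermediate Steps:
$H{\left(x \right)} = 1 + x$ ($H{\left(x \right)} = -3 + \left(x + 4\right) = -3 + \left(4 + x\right) = 1 + x$)
$t{\left(f,G \right)} = 4 + 4 G + 8 f$ ($t{\left(f,G \right)} = \left(\left(f + G\right) + \left(1 + f\right)\right) 4 = \left(\left(G + f\right) + \left(1 + f\right)\right) 4 = \left(1 + G + 2 f\right) 4 = 4 + 4 G + 8 f$)
$\frac{4881479 + 2497690}{t{\left(1129,-290 \right)} - 1738888} = \frac{4881479 + 2497690}{\left(4 + 4 \left(-290\right) + 8 \cdot 1129\right) - 1738888} = \frac{7379169}{\left(4 - 1160 + 9032\right) - 1738888} = \frac{7379169}{7876 - 1738888} = \frac{7379169}{-1731012} = 7379169 \left(- \frac{1}{1731012}\right) = - \frac{2459723}{577004}$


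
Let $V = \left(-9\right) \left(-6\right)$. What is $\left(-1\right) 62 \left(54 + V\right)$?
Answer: $-6696$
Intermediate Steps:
$V = 54$
$\left(-1\right) 62 \left(54 + V\right) = \left(-1\right) 62 \left(54 + 54\right) = \left(-62\right) 108 = -6696$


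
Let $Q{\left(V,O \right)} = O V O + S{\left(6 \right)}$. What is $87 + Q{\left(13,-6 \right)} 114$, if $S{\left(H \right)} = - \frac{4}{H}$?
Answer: $53363$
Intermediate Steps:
$Q{\left(V,O \right)} = - \frac{2}{3} + V O^{2}$ ($Q{\left(V,O \right)} = O V O - \frac{4}{6} = V O^{2} - \frac{2}{3} = - \frac{2}{3} + V O^{2}$)
$87 + Q{\left(13,-6 \right)} 114 = 87 + \left(- \frac{2}{3} + 13 \left(-6\right)^{2}\right) 114 = 87 + \left(- \frac{2}{3} + 13 \cdot 36\right) 114 = 87 + \left(- \frac{2}{3} + 468\right) 114 = 87 + \frac{1402}{3} \cdot 114 = 87 + 53276 = 53363$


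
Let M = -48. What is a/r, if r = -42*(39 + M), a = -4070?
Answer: -2035/189 ≈ -10.767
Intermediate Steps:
r = 378 (r = -42*(39 - 48) = -42*(-9) = 378)
a/r = -4070/378 = -4070*1/378 = -2035/189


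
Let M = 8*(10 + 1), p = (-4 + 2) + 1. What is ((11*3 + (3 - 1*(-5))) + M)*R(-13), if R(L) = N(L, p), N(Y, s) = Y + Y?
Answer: -3354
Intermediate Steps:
p = -1 (p = -2 + 1 = -1)
N(Y, s) = 2*Y
R(L) = 2*L
M = 88 (M = 8*11 = 88)
((11*3 + (3 - 1*(-5))) + M)*R(-13) = ((11*3 + (3 - 1*(-5))) + 88)*(2*(-13)) = ((33 + (3 + 5)) + 88)*(-26) = ((33 + 8) + 88)*(-26) = (41 + 88)*(-26) = 129*(-26) = -3354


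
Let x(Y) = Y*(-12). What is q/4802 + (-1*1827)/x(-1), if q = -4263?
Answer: -30015/196 ≈ -153.14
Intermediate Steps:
x(Y) = -12*Y
q/4802 + (-1*1827)/x(-1) = -4263/4802 + (-1*1827)/((-12*(-1))) = -4263*1/4802 - 1827/12 = -87/98 - 1827*1/12 = -87/98 - 609/4 = -30015/196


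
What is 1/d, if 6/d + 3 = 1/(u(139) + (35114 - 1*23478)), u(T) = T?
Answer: -17662/35325 ≈ -0.49999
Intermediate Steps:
d = -35325/17662 (d = 6/(-3 + 1/(139 + (35114 - 1*23478))) = 6/(-3 + 1/(139 + (35114 - 23478))) = 6/(-3 + 1/(139 + 11636)) = 6/(-3 + 1/11775) = 6/(-35324/11775) = 6*(-11775/35324) = -35325/17662 ≈ -2.0001)
1/d = 1/(-35325/17662) = -17662/35325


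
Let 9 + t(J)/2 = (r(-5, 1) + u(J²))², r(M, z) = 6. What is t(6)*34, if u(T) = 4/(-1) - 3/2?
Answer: -595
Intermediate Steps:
u(T) = -11/2 (u(T) = 4*(-1) - 3*½ = -4 - 3/2 = -11/2)
t(J) = -35/2 (t(J) = -18 + 2*(6 - 11/2)² = -18 + 2*(½)² = -18 + 2*(¼) = -18 + ½ = -35/2)
t(6)*34 = -35/2*34 = -595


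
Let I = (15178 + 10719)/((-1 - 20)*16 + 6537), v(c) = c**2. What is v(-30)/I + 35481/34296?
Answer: 64107132619/296054504 ≈ 216.54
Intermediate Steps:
I = 25897/6201 (I = 25897/(-21*16 + 6537) = 25897/(-336 + 6537) = 25897/6201 ≈ 4.1763)
v(-30)/I + 35481/34296 = (-30)**2/(25897/6201) + 35481/34296 = 900*(6201/25897) + 35481*(1/34296) = 5580900/25897 + 11827/11432 = 64107132619/296054504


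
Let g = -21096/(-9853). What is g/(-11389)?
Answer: -21096/112215817 ≈ -0.00018799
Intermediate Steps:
g = 21096/9853 (g = -21096*(-1/9853) = 21096/9853 ≈ 2.1411)
g/(-11389) = (21096/9853)/(-11389) = (21096/9853)*(-1/11389) = -21096/112215817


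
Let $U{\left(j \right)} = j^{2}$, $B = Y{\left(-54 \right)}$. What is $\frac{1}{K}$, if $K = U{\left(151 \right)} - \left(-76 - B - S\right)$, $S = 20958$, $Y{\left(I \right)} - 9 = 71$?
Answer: $\frac{1}{43915} \approx 2.2771 \cdot 10^{-5}$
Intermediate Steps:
$Y{\left(I \right)} = 80$ ($Y{\left(I \right)} = 9 + 71 = 80$)
$B = 80$
$K = 43915$ ($K = 151^{2} + \left(20958 + \left(80 - \left(5 - 81\right)\right)\right) = 22801 + \left(20958 + \left(80 - \left(5 - 81\right)\right)\right) = 22801 + \left(20958 + \left(80 - -76\right)\right) = 22801 + \left(20958 + \left(80 + 76\right)\right) = 22801 + \left(20958 + 156\right) = 22801 + 21114 = 43915$)
$\frac{1}{K} = \frac{1}{43915}$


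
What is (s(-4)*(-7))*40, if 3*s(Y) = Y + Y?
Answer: 2240/3 ≈ 746.67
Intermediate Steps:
s(Y) = 2*Y/3 (s(Y) = (Y + Y)/3 = (2*Y)/3 = 2*Y/3)
(s(-4)*(-7))*40 = (((2/3)*(-4))*(-7))*40 = -8/3*(-7)*40 = (56/3)*40 = 2240/3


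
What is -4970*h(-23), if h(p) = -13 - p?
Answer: -49700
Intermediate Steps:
-4970*h(-23) = -4970*(-13 - 1*(-23)) = -4970*(-13 + 23) = -4970*10 = -49700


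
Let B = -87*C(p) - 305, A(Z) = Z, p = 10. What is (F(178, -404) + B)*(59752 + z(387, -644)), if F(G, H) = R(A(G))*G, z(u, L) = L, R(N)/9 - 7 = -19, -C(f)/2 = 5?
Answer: -1102896172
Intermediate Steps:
C(f) = -10 (C(f) = -2*5 = -10)
B = 565 (B = -87*(-10) - 305 = 870 - 305 = 565)
R(N) = -108 (R(N) = 63 + 9*(-19) = 63 - 171 = -108)
F(G, H) = -108*G
(F(178, -404) + B)*(59752 + z(387, -644)) = (-108*178 + 565)*(59752 - 644) = (-19224 + 565)*59108 = -18659*59108 = -1102896172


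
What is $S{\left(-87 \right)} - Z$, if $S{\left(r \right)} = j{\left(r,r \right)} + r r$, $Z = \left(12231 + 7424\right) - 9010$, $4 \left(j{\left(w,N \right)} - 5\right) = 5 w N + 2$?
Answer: $\frac{25563}{4} \approx 6390.8$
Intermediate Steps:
$j{\left(w,N \right)} = \frac{11}{2} + \frac{5 N w}{4}$ ($j{\left(w,N \right)} = 5 + \frac{5 w N + 2}{4} = 5 + \frac{5 N w + 2}{4} = 5 + \frac{2 + 5 N w}{4} = 5 + \left(\frac{1}{2} + \frac{5 N w}{4}\right) = \frac{11}{2} + \frac{5 N w}{4}$)
$Z = 10645$ ($Z = 19655 - 9010 = 10645$)
$S{\left(r \right)} = \frac{11}{2} + \frac{9 r^{2}}{4}$ ($S{\left(r \right)} = \left(\frac{11}{2} + \frac{5 r r}{4}\right) + r r = \left(\frac{11}{2} + \frac{5 r^{2}}{4}\right) + r^{2} = \frac{11}{2} + \frac{9 r^{2}}{4}$)
$S{\left(-87 \right)} - Z = \left(\frac{11}{2} + \frac{9 \left(-87\right)^{2}}{4}\right) - 10645 = \left(\frac{11}{2} + \frac{9}{4} \cdot 7569\right) - 10645 = \left(\frac{11}{2} + \frac{68121}{4}\right) - 10645 = \frac{68143}{4} - 10645 = \frac{25563}{4}$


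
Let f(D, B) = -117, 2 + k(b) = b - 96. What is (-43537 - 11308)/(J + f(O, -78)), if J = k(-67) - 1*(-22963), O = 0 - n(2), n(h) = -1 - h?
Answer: -54845/22681 ≈ -2.4181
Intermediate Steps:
k(b) = -98 + b (k(b) = -2 + (b - 96) = -2 + (-96 + b) = -98 + b)
O = 3 (O = 0 - (-1 - 1*2) = 0 - (-1 - 2) = 0 - 1*(-3) = 0 + 3 = 3)
J = 22798 (J = (-98 - 67) - 1*(-22963) = -165 + 22963 = 22798)
(-43537 - 11308)/(J + f(O, -78)) = (-43537 - 11308)/(22798 - 117) = -54845/22681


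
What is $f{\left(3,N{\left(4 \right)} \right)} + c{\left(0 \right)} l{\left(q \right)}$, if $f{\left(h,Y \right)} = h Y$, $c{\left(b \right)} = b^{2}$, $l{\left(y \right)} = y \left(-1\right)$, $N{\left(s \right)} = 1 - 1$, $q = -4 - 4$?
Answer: $0$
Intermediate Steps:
$q = -8$
$N{\left(s \right)} = 0$ ($N{\left(s \right)} = 1 - 1 = 0$)
$l{\left(y \right)} = - y$
$f{\left(h,Y \right)} = Y h$
$f{\left(3,N{\left(4 \right)} \right)} + c{\left(0 \right)} l{\left(q \right)} = 0 \cdot 3 + 0^{2} \left(\left(-1\right) \left(-8\right)\right) = 0 + 0 \cdot 8 = 0 + 0 = 0$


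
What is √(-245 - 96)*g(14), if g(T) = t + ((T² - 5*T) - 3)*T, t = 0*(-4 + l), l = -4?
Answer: 1722*I*√341 ≈ 31799.0*I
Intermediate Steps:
t = 0 (t = 0*(-4 - 4) = 0*(-8) = 0)
g(T) = T*(-3 + T² - 5*T) (g(T) = 0 + ((T² - 5*T) - 3)*T = 0 + (-3 + T² - 5*T)*T = 0 + T*(-3 + T² - 5*T) = T*(-3 + T² - 5*T))
√(-245 - 96)*g(14) = √(-245 - 96)*(14*(-3 + 14² - 5*14)) = √(-341)*(14*(-3 + 196 - 70)) = (I*√341)*(14*123) = (I*√341)*1722 = 1722*I*√341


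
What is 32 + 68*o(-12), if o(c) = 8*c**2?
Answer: 78368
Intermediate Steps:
32 + 68*o(-12) = 32 + 68*(8*(-12)**2) = 32 + 68*(8*144) = 32 + 68*1152 = 32 + 78336 = 78368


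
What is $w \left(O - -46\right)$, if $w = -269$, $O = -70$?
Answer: $6456$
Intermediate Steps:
$w \left(O - -46\right) = - 269 \left(-70 - -46\right) = - 269 \left(-70 + 46\right) = \left(-269\right) \left(-24\right) = 6456$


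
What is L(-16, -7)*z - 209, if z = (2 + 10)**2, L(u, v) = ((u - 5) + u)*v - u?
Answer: 39391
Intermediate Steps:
L(u, v) = -u + v*(-5 + 2*u) (L(u, v) = ((-5 + u) + u)*v - u = (-5 + 2*u)*v - u = v*(-5 + 2*u) - u = -u + v*(-5 + 2*u))
z = 144 (z = 12**2 = 144)
L(-16, -7)*z - 209 = (-1*(-16) - 5*(-7) + 2*(-16)*(-7))*144 - 209 = (16 + 35 + 224)*144 - 209 = 275*144 - 209 = 39600 - 209 = 39391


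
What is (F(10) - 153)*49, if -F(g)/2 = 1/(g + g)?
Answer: -75019/10 ≈ -7501.9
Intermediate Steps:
F(g) = -1/g (F(g) = -2/(g + g) = -2*1/(2*g) = -1/g)
(F(10) - 153)*49 = (-1/10 - 153)*49 = (-1*⅒ - 153)*49 = (-⅒ - 153)*49 = -1531/10*49 = -75019/10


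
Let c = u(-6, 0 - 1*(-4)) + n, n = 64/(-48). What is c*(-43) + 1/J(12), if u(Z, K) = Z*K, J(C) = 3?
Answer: 3269/3 ≈ 1089.7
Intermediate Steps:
n = -4/3 (n = 64*(-1/48) = -4/3 ≈ -1.3333)
u(Z, K) = K*Z
c = -76/3 (c = (0 - 1*(-4))*(-6) - 4/3 = (0 + 4)*(-6) - 4/3 = 4*(-6) - 4/3 = -24 - 4/3 = -76/3 ≈ -25.333)
c*(-43) + 1/J(12) = -76/3*(-43) + 1/3 = 3268/3 + 1/3 = 3269/3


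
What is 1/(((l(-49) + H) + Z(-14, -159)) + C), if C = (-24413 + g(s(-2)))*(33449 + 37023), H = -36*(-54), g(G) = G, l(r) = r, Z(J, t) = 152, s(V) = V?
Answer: -1/1720571833 ≈ -5.8120e-10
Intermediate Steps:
H = 1944
C = -1720573880 (C = (-24413 - 2)*(33449 + 37023) = -24415*70472 = -1720573880)
1/(((l(-49) + H) + Z(-14, -159)) + C) = 1/(((-49 + 1944) + 152) - 1720573880) = 1/((1895 + 152) - 1720573880) = 1/(2047 - 1720573880) = 1/(-1720571833) = -1/1720571833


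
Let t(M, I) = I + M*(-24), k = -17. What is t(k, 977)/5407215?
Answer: 277/1081443 ≈ 0.00025614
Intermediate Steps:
t(M, I) = I - 24*M
t(k, 977)/5407215 = (977 - 24*(-17))/5407215 = (977 + 408)*(1/5407215) = 1385*(1/5407215) = 277/1081443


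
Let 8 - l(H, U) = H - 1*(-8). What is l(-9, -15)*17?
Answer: 153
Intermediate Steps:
l(H, U) = -H (l(H, U) = 8 - (H - 1*(-8)) = 8 - (H + 8) = 8 - (8 + H) = 8 + (-8 - H) = -H)
l(-9, -15)*17 = -1*(-9)*17 = 9*17 = 153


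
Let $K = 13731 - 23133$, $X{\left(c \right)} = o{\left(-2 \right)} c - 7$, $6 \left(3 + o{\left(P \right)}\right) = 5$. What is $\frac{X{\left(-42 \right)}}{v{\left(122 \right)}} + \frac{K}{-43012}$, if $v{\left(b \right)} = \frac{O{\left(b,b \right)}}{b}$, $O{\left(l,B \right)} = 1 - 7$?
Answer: $- \frac{36727547}{21506} \approx -1707.8$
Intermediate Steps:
$o{\left(P \right)} = - \frac{13}{6}$ ($o{\left(P \right)} = -3 + \frac{1}{6} \cdot 5 = -3 + \frac{5}{6} = - \frac{13}{6}$)
$O{\left(l,B \right)} = -6$
$X{\left(c \right)} = -7 - \frac{13 c}{6}$ ($X{\left(c \right)} = - \frac{13 c}{6} - 7 = -7 - \frac{13 c}{6}$)
$K = -9402$ ($K = 13731 - 23133 = -9402$)
$v{\left(b \right)} = - \frac{6}{b}$
$\frac{X{\left(-42 \right)}}{v{\left(122 \right)}} + \frac{K}{-43012} = \frac{-7 - -91}{\left(-6\right) \frac{1}{122}} - \frac{9402}{-43012} = \frac{-7 + 91}{\left(-6\right) \frac{1}{122}} - - \frac{4701}{21506} = \frac{84}{- \frac{3}{61}} + \frac{4701}{21506} = 84 \left(- \frac{61}{3}\right) + \frac{4701}{21506} = -1708 + \frac{4701}{21506} = - \frac{36727547}{21506}$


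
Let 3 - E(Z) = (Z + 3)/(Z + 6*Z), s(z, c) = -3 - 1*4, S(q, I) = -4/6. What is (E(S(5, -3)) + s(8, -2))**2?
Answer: 49/4 ≈ 12.250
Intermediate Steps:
S(q, I) = -2/3 (S(q, I) = -4*1/6 = -2/3)
s(z, c) = -7 (s(z, c) = -3 - 4 = -7)
E(Z) = 3 - (3 + Z)/(7*Z) (E(Z) = 3 - (Z + 3)/(Z + 6*Z) = 3 - (3 + Z)/(7*Z))
(E(S(5, -3)) + s(8, -2))**2 = ((-3 + 20*(-2/3))/(7*(-2/3)) - 7)**2 = ((1/7)*(-3/2)*(-3 - 40/3) - 7)**2 = ((1/7)*(-3/2)*(-49/3) - 7)**2 = (7/2 - 7)**2 = (-7/2)**2 = 49/4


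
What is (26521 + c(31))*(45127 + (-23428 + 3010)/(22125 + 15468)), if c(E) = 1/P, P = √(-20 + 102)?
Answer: 14997085293751/12531 + 565479631*√82/1027542 ≈ 1.1968e+9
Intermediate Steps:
P = √82 ≈ 9.0554
c(E) = √82/82 (c(E) = 1/(√82) = √82/82)
(26521 + c(31))*(45127 + (-23428 + 3010)/(22125 + 15468)) = (26521 + √82/82)*(45127 + (-23428 + 3010)/(22125 + 15468)) = (26521 + √82/82)*(45127 - 20418/37593) = (26521 + √82/82)*(45127 - 20418*1/37593) = (26521 + √82/82)*(45127 - 6806/12531) = (26521 + √82/82)*(565479631/12531) = 14997085293751/12531 + 565479631*√82/1027542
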